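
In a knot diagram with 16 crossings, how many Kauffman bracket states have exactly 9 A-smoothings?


We choose which 9 of 16 crossings get A-smoothings.
C(16, 9) = 16! / (9! * 7!)
= 11440

11440


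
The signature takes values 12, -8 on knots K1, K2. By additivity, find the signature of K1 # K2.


The signature is additive under connected sum.
signature(K1 # K2) = (12) + (-8)
= 4

4


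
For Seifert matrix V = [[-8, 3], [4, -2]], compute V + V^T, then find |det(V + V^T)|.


Step 1: Form V + V^T where V = [[-8, 3], [4, -2]]
  V^T = [[-8, 4], [3, -2]]
  V + V^T = [[-16, 7], [7, -4]]
Step 2: det(V + V^T) = (-16)*(-4) - 7*7
  = 64 - 49 = 15
Step 3: Knot determinant = |det(V + V^T)| = |15| = 15

15


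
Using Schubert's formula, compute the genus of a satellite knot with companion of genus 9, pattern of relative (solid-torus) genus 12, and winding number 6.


Schubert: g(satellite) = g_rel(pattern) + |winding| * g(companion),
where g_rel(pattern) is the genus of the pattern relative to the solid torus.
= 12 + 6 * 9
= 12 + 54 = 66

66


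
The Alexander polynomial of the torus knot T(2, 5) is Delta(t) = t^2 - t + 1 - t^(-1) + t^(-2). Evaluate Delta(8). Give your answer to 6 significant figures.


Substituting t = 8 into Delta(t) = t^2 - t + 1 - t^(-1) + t^(-2):
Term values: (64) + (-8) + (1) + (-0.125) + (0.015625)
Sum = 56.890625
Rounded to 6 significant figures: 56.8906

56.8906


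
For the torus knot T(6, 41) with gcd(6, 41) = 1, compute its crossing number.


For a torus knot T(p, q) with gcd(p,q)=1,
the crossing number is min(p*(q-1), q*(p-1)).
p*(q-1) = 6*40 = 240
q*(p-1) = 41*5 = 205
min(240, 205) = 205

205


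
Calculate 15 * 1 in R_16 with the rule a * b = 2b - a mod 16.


15 * 1 = 2*1 - 15 mod 16
= 2 - 15 mod 16
= -13 mod 16 = 3

3


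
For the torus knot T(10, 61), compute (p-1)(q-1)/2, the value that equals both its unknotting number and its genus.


For a torus knot T(p,q), both the unknotting number and genus equal (p-1)(q-1)/2.
= (10-1)(61-1)/2
= 9*60/2
= 540/2 = 270

270


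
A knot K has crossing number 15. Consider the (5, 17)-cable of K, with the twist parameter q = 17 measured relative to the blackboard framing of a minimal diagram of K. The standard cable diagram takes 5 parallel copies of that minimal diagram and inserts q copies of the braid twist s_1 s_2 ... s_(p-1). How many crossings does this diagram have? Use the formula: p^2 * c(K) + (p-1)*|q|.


Step 1: Each of the c(K) crossings of the companion diagram becomes p*p = p^2 crossings among the p parallel strands, and each of the |q| twists s_1 s_2 ... s_(p-1) adds (p-1) crossings.
  Crossings = p^2 * c(K) + (p-1)*|q|
Step 2: = 5^2 * 15 + (5-1)*17
Step 3: = 25*15 + 4*17
Step 4: = 375 + 68 = 443

443


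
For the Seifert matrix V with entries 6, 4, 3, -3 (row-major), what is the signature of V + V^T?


Step 1: V + V^T = [[12, 7], [7, -6]]
Step 2: trace = 6, det = -121
Step 3: Discriminant = 6^2 - 4*(-121) = 520
Step 4: Eigenvalues: 14.4018, -8.40175
Step 5: Signature = (# positive eigenvalues) - (# negative eigenvalues) = 0

0


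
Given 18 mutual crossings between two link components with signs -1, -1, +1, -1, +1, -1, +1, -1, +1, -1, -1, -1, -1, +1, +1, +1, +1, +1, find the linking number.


Step 1: Count positive crossings: 9
Step 2: Count negative crossings: 9
Step 3: Sum of signs = 9 - 9 = 0
Step 4: Linking number = sum/2 = 0/2 = 0

0


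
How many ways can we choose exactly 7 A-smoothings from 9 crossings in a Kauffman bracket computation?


We choose which 7 of 9 crossings get A-smoothings.
C(9, 7) = 9! / (7! * 2!)
= 36

36


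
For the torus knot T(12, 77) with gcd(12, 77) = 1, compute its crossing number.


For a torus knot T(p, q) with gcd(p,q)=1,
the crossing number is min(p*(q-1), q*(p-1)).
p*(q-1) = 12*76 = 912
q*(p-1) = 77*11 = 847
min(912, 847) = 847

847


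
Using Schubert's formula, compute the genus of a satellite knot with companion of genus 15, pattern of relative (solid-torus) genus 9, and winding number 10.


Schubert: g(satellite) = g_rel(pattern) + |winding| * g(companion),
where g_rel(pattern) is the genus of the pattern relative to the solid torus.
= 9 + 10 * 15
= 9 + 150 = 159

159


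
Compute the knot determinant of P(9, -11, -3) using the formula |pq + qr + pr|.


Step 1: Compute pq + qr + pr.
pq = 9*(-11) = -99
qr = (-11)*(-3) = 33
pr = 9*(-3) = -27
pq + qr + pr = -99 + 33 + (-27) = -93
Step 2: Take absolute value.
det(P(9,-11,-3)) = |-93| = 93

93


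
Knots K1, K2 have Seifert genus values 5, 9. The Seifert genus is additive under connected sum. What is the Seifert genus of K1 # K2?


The Seifert genus is additive under connected sum.
Seifert genus(K1 # K2) = (5) + (9)
= 14

14


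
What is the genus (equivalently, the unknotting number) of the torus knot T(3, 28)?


For a torus knot T(p,q), both the unknotting number and genus equal (p-1)(q-1)/2.
= (3-1)(28-1)/2
= 2*27/2
= 54/2 = 27

27


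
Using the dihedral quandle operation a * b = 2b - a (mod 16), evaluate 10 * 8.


10 * 8 = 2*8 - 10 mod 16
= 16 - 10 mod 16
= 6 mod 16 = 6

6


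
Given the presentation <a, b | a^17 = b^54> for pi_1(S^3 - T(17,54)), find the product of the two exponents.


The relation is a^17 = b^54.
Product of exponents = 17 * 54
= 918

918


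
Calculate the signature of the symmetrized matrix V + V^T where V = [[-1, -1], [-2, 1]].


Step 1: V + V^T = [[-2, -3], [-3, 2]]
Step 2: trace = 0, det = -13
Step 3: Discriminant = 0^2 - 4*(-13) = 52
Step 4: Eigenvalues: 3.60555, -3.60555
Step 5: Signature = (# positive eigenvalues) - (# negative eigenvalues) = 0

0


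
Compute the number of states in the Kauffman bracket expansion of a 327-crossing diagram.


Each crossing contributes 2 choices (A-smoothing or B-smoothing).
Total states = 2^327 = 273406340597876490546562778389702670669146178861651554553221325801244124899921990402939147127881728

273406340597876490546562778389702670669146178861651554553221325801244124899921990402939147127881728


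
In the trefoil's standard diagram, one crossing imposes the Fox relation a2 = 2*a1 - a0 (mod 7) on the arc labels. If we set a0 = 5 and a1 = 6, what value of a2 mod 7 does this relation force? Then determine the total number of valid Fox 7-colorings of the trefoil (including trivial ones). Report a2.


Step 1: Apply the given crossing relation 2*a1 - a0 - a2 = 0 (mod 7).
  a2 = 2*a1 - a0 mod 7
  a2 = 2*6 - 5 mod 7
  a2 = 12 - 5 mod 7
  a2 = 7 mod 7 = 0
Step 2: The trefoil has determinant 3.
  Number of Fox p-colorings (p prime) is p^2 if p = 3, else p.
  Since 7 does not divide 3, only trivial (constant) colorings exist.
  (So the trial a0 = 5, a1 = 6 with a0 != a1 does NOT extend to a valid coloring of the whole trefoil: the other two crossing relations require 3*(a1 - a0) = 0 (mod 7), which fails.)
  Total colorings = 7
Step 3: a2 = 0, total Fox 7-colorings = 7

0


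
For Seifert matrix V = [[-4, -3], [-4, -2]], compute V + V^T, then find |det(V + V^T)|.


Step 1: Form V + V^T where V = [[-4, -3], [-4, -2]]
  V^T = [[-4, -4], [-3, -2]]
  V + V^T = [[-8, -7], [-7, -4]]
Step 2: det(V + V^T) = (-8)*(-4) - (-7)*(-7)
  = 32 - 49 = -17
Step 3: Knot determinant = |det(V + V^T)| = |-17| = 17

17


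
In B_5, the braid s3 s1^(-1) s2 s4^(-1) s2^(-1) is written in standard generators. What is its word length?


The word length counts the number of generators (including inverses).
Listing each generator: s3, s1^(-1), s2, s4^(-1), s2^(-1)
There are 5 generators in this braid word.

5


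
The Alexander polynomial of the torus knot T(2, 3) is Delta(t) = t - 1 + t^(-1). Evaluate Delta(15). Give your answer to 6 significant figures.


Substituting t = 15 into Delta(t) = t - 1 + t^(-1):
Term values: (15) + (-1) + (0.0666667)
Sum = 14.06666667
Rounded to 6 significant figures: 14.0667

14.0667


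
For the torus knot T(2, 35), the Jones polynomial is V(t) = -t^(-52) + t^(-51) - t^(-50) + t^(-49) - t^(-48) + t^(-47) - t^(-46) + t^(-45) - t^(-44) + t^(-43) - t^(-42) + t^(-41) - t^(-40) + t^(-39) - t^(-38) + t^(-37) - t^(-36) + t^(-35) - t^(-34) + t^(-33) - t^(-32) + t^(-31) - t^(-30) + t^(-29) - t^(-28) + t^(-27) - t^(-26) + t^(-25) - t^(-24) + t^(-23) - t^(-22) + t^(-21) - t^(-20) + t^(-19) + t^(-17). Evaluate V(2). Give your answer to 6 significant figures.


Substituting t = 2 into V(t) = -t^(-52) + t^(-51) - t^(-50) + t^(-49) - t^(-48) + t^(-47) - t^(-46) + t^(-45) - t^(-44) + t^(-43) - t^(-42) + t^(-41) - t^(-40) + t^(-39) - t^(-38) + t^(-37) - t^(-36) + t^(-35) - t^(-34) + t^(-33) - t^(-32) + t^(-31) - t^(-30) + t^(-29) - t^(-28) + t^(-27) - t^(-26) + t^(-25) - t^(-24) + t^(-23) - t^(-22) + t^(-21) - t^(-20) + t^(-19) + t^(-17):
  (-)t^(-52) = -2.22045e-16
  (+)t^(-51) = 4.44089e-16
  (-)t^(-50) = -8.88178e-16
  (+)t^(-49) = 1.77636e-15
  (-)t^(-48) = -3.55271e-15
  (+)t^(-47) = 7.10543e-15
  (-)t^(-46) = -1.42109e-14
  (+)t^(-45) = 2.84217e-14
  (-)t^(-44) = -5.68434e-14
  (+)t^(-43) = 1.13687e-13
  (-)t^(-42) = -2.27374e-13
  (+)t^(-41) = 4.54747e-13
  (-)t^(-40) = -9.09495e-13
  (+)t^(-39) = 1.81899e-12
  (-)t^(-38) = -3.63798e-12
  (+)t^(-37) = 7.27596e-12
  (-)t^(-36) = -1.45519e-11
  (+)t^(-35) = 2.91038e-11
  (-)t^(-34) = -5.82077e-11
  (+)t^(-33) = 1.16415e-10
  (-)t^(-32) = -2.32831e-10
  (+)t^(-31) = 4.65661e-10
  (-)t^(-30) = -9.31323e-10
  (+)t^(-29) = 1.86265e-09
  (-)t^(-28) = -3.72529e-09
  (+)t^(-27) = 7.45058e-09
  (-)t^(-26) = -1.49012e-08
  (+)t^(-25) = 2.98023e-08
  (-)t^(-24) = -5.96046e-08
  (+)t^(-23) = 1.19209e-07
  (-)t^(-22) = -2.38419e-07
  (+)t^(-21) = 4.76837e-07
  (-)t^(-20) = -9.53674e-07
  (+)t^(-19) = 1.90735e-06
  (+)t^(-17) = 7.62939e-06
Sum = (-2.22045e-16) + (4.44089e-16) + (-8.88178e-16) + (1.77636e-15) + (-3.55271e-15) + (7.10543e-15) + (-1.42109e-14) + (2.84217e-14) + (-5.68434e-14) + (1.13687e-13) + (-2.27374e-13) + (4.54747e-13) + (-9.09495e-13) + (1.81899e-12) + (-3.63798e-12) + (7.27596e-12) + (-1.45519e-11) + (2.91038e-11) + (-5.82077e-11) + (1.16415e-10) + (-2.32831e-10) + (4.65661e-10) + (-9.31323e-10) + (1.86265e-09) + (-3.72529e-09) + (7.45058e-09) + (-1.49012e-08) + (2.98023e-08) + (-5.96046e-08) + (1.19209e-07) + (-2.38419e-07) + (4.76837e-07) + (-9.53674e-07) + (1.90735e-06) + (7.62939e-06)
= 8.900960286e-06
Rounded to 6 significant figures: 8.90096e-06

8.90096e-06


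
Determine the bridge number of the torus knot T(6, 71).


The bridge number of T(p,q) is min(p,q).
min(6, 71) = 6

6


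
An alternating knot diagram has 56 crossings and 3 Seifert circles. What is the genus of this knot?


For alternating knots, g = (c - s + 1)/2.
= (56 - 3 + 1)/2
= 54/2 = 27

27


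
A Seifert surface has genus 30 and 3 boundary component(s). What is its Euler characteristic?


chi = 2 - 2g - b
= 2 - 2*30 - 3
= 2 - 60 - 3 = -61

-61


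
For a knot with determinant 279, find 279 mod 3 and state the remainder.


Step 1: A knot is p-colorable if and only if p divides its determinant.
Step 2: Compute 279 mod 3.
279 = 93 * 3 + 0
Step 3: 279 mod 3 = 0
Step 4: The knot is 3-colorable: yes

0


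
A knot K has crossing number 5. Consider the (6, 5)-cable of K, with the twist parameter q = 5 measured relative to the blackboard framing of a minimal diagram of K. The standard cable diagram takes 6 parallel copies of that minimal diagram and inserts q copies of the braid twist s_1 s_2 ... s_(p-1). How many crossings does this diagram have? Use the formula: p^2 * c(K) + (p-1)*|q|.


Step 1: Each of the c(K) crossings of the companion diagram becomes p*p = p^2 crossings among the p parallel strands, and each of the |q| twists s_1 s_2 ... s_(p-1) adds (p-1) crossings.
  Crossings = p^2 * c(K) + (p-1)*|q|
Step 2: = 6^2 * 5 + (6-1)*5
Step 3: = 36*5 + 5*5
Step 4: = 180 + 25 = 205

205


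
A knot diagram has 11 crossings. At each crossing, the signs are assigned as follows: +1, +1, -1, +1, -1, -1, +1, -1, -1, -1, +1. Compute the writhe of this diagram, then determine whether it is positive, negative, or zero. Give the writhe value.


Step 1: Count positive crossings (+1).
Positive crossings: 5
Step 2: Count negative crossings (-1).
Negative crossings: 6
Step 3: Writhe = (positive) - (negative)
w = 5 - 6 = -1
Step 4: |w| = 1, and w is negative

-1


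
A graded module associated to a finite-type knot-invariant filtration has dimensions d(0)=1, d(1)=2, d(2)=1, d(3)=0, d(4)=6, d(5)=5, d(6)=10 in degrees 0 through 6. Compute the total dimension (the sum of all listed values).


Total dimension = d(0) + d(1) + ... + d(6)
= 1 + 2 + 1 + 0 + 6 + 5 + 10
= 25

25


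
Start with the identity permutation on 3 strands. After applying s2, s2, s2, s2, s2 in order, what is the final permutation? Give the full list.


Starting with identity [1, 2, 3].
Apply generators in sequence:
  After s2: [1, 3, 2]
  After s2: [1, 2, 3]
  After s2: [1, 3, 2]
  After s2: [1, 2, 3]
  After s2: [1, 3, 2]
Final permutation: [1, 3, 2]

[1, 3, 2]


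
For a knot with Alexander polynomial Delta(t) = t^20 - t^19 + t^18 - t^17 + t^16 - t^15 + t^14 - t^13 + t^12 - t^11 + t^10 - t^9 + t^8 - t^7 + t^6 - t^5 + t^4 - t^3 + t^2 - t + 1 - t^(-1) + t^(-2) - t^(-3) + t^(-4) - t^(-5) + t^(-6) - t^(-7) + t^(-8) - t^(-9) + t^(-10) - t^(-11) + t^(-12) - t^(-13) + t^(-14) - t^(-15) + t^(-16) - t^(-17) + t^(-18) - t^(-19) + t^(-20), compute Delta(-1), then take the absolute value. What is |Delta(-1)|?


Step 1: The polynomial has 41 terms with alternating signs, exponents from 20 down to -20.
Step 2: Substitute t = -1. The i-th term has coefficient (-1)^i and exponent (m-i),
  so its value is (-1)^i * (-1)^(m-i) = (-1)^m = 1 for every i.
Step 3: All 41 terms equal 1, so Delta(-1) = 41 * (1) = 41
Step 4: |Delta(-1)| = 41

41


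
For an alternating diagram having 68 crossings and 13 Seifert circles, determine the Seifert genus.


For alternating knots, g = (c - s + 1)/2.
= (68 - 13 + 1)/2
= 56/2 = 28

28


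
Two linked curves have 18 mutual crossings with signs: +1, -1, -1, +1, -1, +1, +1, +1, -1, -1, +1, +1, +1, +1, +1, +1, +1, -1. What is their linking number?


Step 1: Count positive crossings: 12
Step 2: Count negative crossings: 6
Step 3: Sum of signs = 12 - 6 = 6
Step 4: Linking number = sum/2 = 6/2 = 3

3


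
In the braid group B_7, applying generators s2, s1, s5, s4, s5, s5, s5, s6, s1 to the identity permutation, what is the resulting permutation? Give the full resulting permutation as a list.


Starting with identity [1, 2, 3, 4, 5, 6, 7].
Apply generators in sequence:
  After s2: [1, 3, 2, 4, 5, 6, 7]
  After s1: [3, 1, 2, 4, 5, 6, 7]
  After s5: [3, 1, 2, 4, 6, 5, 7]
  After s4: [3, 1, 2, 6, 4, 5, 7]
  After s5: [3, 1, 2, 6, 5, 4, 7]
  After s5: [3, 1, 2, 6, 4, 5, 7]
  After s5: [3, 1, 2, 6, 5, 4, 7]
  After s6: [3, 1, 2, 6, 5, 7, 4]
  After s1: [1, 3, 2, 6, 5, 7, 4]
Final permutation: [1, 3, 2, 6, 5, 7, 4]

[1, 3, 2, 6, 5, 7, 4]


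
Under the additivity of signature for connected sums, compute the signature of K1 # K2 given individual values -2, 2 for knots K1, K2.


The signature is additive under connected sum.
signature(K1 # K2) = (-2) + (2)
= 0

0


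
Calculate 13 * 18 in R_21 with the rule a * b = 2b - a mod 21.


13 * 18 = 2*18 - 13 mod 21
= 36 - 13 mod 21
= 23 mod 21 = 2

2


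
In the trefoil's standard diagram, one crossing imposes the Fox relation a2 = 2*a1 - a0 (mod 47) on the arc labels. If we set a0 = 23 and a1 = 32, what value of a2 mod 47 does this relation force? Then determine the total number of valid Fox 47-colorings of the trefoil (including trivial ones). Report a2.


Step 1: Apply the given crossing relation 2*a1 - a0 - a2 = 0 (mod 47).
  a2 = 2*a1 - a0 mod 47
  a2 = 2*32 - 23 mod 47
  a2 = 64 - 23 mod 47
  a2 = 41 mod 47 = 41
Step 2: The trefoil has determinant 3.
  Number of Fox p-colorings (p prime) is p^2 if p = 3, else p.
  Since 47 does not divide 3, only trivial (constant) colorings exist.
  (So the trial a0 = 23, a1 = 32 with a0 != a1 does NOT extend to a valid coloring of the whole trefoil: the other two crossing relations require 3*(a1 - a0) = 0 (mod 47), which fails.)
  Total colorings = 47
Step 3: a2 = 41, total Fox 47-colorings = 47

41


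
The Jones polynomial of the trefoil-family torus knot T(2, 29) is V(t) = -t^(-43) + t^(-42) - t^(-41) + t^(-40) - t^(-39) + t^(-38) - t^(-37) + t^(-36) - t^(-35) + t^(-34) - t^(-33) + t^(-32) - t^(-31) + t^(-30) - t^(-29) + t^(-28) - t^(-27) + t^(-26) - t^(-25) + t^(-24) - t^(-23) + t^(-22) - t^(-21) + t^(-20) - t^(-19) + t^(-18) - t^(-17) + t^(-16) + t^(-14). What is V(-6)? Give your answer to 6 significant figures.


Substituting t = -6 into V(t) = -t^(-43) + t^(-42) - t^(-41) + t^(-40) - t^(-39) + t^(-38) - t^(-37) + t^(-36) - t^(-35) + t^(-34) - t^(-33) + t^(-32) - t^(-31) + t^(-30) - t^(-29) + t^(-28) - t^(-27) + t^(-26) - t^(-25) + t^(-24) - t^(-23) + t^(-22) - t^(-21) + t^(-20) - t^(-19) + t^(-18) - t^(-17) + t^(-16) + t^(-14):
  (-)t^(-43) = 3.46335e-34
  (+)t^(-42) = 2.07801e-33
  (-)t^(-41) = 1.24681e-32
  (+)t^(-40) = 7.48083e-32
  (-)t^(-39) = 4.4885e-31
  (+)t^(-38) = 2.6931e-30
  (-)t^(-37) = 1.61586e-29
  (+)t^(-36) = 9.69516e-29
  (-)t^(-35) = 5.8171e-28
  (+)t^(-34) = 3.49026e-27
  (-)t^(-33) = 2.09415e-26
  (+)t^(-32) = 1.25649e-25
  (-)t^(-31) = 7.53896e-25
  (+)t^(-30) = 4.52337e-24
  (-)t^(-29) = 2.71402e-23
  (+)t^(-28) = 1.62841e-22
  (-)t^(-27) = 9.77049e-22
  (+)t^(-26) = 5.86229e-21
  (-)t^(-25) = 3.51738e-20
  (+)t^(-24) = 2.11043e-19
  (-)t^(-23) = 1.26626e-18
  (+)t^(-22) = 7.59753e-18
  (-)t^(-21) = 4.55852e-17
  (+)t^(-20) = 2.73511e-16
  (-)t^(-19) = 1.64107e-15
  (+)t^(-18) = 9.8464e-15
  (-)t^(-17) = 5.90784e-14
  (+)t^(-16) = 3.5447e-13
  (+)t^(-14) = 1.27609e-11
Sum = (3.46335e-34) + (2.07801e-33) + (1.24681e-32) + (7.48083e-32) + (4.4885e-31) + (2.6931e-30) + (1.61586e-29) + (9.69516e-29) + (5.8171e-28) + (3.49026e-27) + (2.09415e-26) + (1.25649e-25) + (7.53896e-25) + (4.52337e-24) + (2.71402e-23) + (1.62841e-22) + (9.77049e-22) + (5.86229e-21) + (3.51738e-20) + (2.11043e-19) + (1.26626e-18) + (7.59753e-18) + (4.55852e-17) + (2.73511e-16) + (1.64107e-15) + (9.8464e-15) + (5.90784e-14) + (3.5447e-13) + (1.27609e-11)
= 1.318629944e-11
Rounded to 6 significant figures: 1.31863e-11

1.31863e-11


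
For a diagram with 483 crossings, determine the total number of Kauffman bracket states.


Each crossing contributes 2 choices (A-smoothing or B-smoothing).
Total states = 2^483 = 24973988402527937851052777838345330445988785141319769206873255677002973910558124960962448824507935769278615448971252983163583805434306282450321408

24973988402527937851052777838345330445988785141319769206873255677002973910558124960962448824507935769278615448971252983163583805434306282450321408


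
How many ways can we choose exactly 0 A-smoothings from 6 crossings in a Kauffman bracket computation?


We choose which 0 of 6 crossings get A-smoothings.
C(6, 0) = 6! / (0! * 6!)
= 1

1


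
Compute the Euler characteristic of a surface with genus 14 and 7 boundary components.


chi = 2 - 2g - b
= 2 - 2*14 - 7
= 2 - 28 - 7 = -33

-33


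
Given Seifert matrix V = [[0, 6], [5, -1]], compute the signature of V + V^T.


Step 1: V + V^T = [[0, 11], [11, -2]]
Step 2: trace = -2, det = -121
Step 3: Discriminant = (-2)^2 - 4*(-121) = 488
Step 4: Eigenvalues: 10.0454, -12.0454
Step 5: Signature = (# positive eigenvalues) - (# negative eigenvalues) = 0

0


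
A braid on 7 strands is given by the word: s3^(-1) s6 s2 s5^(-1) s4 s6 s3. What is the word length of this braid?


The word length counts the number of generators (including inverses).
Listing each generator: s3^(-1), s6, s2, s5^(-1), s4, s6, s3
There are 7 generators in this braid word.

7


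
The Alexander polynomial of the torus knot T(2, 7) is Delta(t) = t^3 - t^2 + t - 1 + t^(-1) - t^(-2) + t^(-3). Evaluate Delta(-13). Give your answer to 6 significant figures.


Substituting t = -13 into Delta(t) = t^3 - t^2 + t - 1 + t^(-1) - t^(-2) + t^(-3):
Term values: (-2197) + (-169) + (-13) + (-1) + (-0.0769231) + (-0.00591716) + (-0.000455166)
Sum = -2380.083295
Rounded to 6 significant figures: -2380.08

-2380.08


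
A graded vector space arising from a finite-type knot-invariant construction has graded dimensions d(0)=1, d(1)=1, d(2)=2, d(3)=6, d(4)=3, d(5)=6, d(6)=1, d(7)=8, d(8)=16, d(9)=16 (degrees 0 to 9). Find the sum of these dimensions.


Total dimension = d(0) + d(1) + ... + d(9)
= 1 + 1 + 2 + 6 + 3 + 6 + 1 + 8 + 16 + 16
= 60

60


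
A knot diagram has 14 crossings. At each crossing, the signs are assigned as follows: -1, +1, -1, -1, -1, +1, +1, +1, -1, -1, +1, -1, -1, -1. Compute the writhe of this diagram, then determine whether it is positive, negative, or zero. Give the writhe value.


Step 1: Count positive crossings (+1).
Positive crossings: 5
Step 2: Count negative crossings (-1).
Negative crossings: 9
Step 3: Writhe = (positive) - (negative)
w = 5 - 9 = -4
Step 4: |w| = 4, and w is negative

-4


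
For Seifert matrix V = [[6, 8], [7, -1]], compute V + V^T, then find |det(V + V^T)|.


Step 1: Form V + V^T where V = [[6, 8], [7, -1]]
  V^T = [[6, 7], [8, -1]]
  V + V^T = [[12, 15], [15, -2]]
Step 2: det(V + V^T) = 12*(-2) - 15*15
  = -24 - 225 = -249
Step 3: Knot determinant = |det(V + V^T)| = |-249| = 249

249


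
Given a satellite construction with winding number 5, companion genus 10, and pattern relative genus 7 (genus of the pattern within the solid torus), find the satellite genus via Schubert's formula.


Schubert: g(satellite) = g_rel(pattern) + |winding| * g(companion),
where g_rel(pattern) is the genus of the pattern relative to the solid torus.
= 7 + 5 * 10
= 7 + 50 = 57

57


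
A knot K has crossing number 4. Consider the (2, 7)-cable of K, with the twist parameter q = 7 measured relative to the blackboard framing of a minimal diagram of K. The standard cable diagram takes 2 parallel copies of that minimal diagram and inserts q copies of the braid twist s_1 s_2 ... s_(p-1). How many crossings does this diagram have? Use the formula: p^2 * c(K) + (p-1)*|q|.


Step 1: Each of the c(K) crossings of the companion diagram becomes p*p = p^2 crossings among the p parallel strands, and each of the |q| twists s_1 s_2 ... s_(p-1) adds (p-1) crossings.
  Crossings = p^2 * c(K) + (p-1)*|q|
Step 2: = 2^2 * 4 + (2-1)*7
Step 3: = 4*4 + 1*7
Step 4: = 16 + 7 = 23

23


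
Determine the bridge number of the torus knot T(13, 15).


The bridge number of T(p,q) is min(p,q).
min(13, 15) = 13

13


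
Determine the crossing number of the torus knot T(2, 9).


For a torus knot T(p, q) with gcd(p,q)=1,
the crossing number is min(p*(q-1), q*(p-1)).
p*(q-1) = 2*8 = 16
q*(p-1) = 9*1 = 9
min(16, 9) = 9

9


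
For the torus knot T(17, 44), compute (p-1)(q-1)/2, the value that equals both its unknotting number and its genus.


For a torus knot T(p,q), both the unknotting number and genus equal (p-1)(q-1)/2.
= (17-1)(44-1)/2
= 16*43/2
= 688/2 = 344

344


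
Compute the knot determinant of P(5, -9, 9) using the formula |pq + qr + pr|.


Step 1: Compute pq + qr + pr.
pq = 5*(-9) = -45
qr = (-9)*9 = -81
pr = 5*9 = 45
pq + qr + pr = -45 + (-81) + 45 = -81
Step 2: Take absolute value.
det(P(5,-9,9)) = |-81| = 81

81


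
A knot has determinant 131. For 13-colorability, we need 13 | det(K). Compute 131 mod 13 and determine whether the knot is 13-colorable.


Step 1: A knot is p-colorable if and only if p divides its determinant.
Step 2: Compute 131 mod 13.
131 = 10 * 13 + 1
Step 3: 131 mod 13 = 1
Step 4: The knot is 13-colorable: no

1


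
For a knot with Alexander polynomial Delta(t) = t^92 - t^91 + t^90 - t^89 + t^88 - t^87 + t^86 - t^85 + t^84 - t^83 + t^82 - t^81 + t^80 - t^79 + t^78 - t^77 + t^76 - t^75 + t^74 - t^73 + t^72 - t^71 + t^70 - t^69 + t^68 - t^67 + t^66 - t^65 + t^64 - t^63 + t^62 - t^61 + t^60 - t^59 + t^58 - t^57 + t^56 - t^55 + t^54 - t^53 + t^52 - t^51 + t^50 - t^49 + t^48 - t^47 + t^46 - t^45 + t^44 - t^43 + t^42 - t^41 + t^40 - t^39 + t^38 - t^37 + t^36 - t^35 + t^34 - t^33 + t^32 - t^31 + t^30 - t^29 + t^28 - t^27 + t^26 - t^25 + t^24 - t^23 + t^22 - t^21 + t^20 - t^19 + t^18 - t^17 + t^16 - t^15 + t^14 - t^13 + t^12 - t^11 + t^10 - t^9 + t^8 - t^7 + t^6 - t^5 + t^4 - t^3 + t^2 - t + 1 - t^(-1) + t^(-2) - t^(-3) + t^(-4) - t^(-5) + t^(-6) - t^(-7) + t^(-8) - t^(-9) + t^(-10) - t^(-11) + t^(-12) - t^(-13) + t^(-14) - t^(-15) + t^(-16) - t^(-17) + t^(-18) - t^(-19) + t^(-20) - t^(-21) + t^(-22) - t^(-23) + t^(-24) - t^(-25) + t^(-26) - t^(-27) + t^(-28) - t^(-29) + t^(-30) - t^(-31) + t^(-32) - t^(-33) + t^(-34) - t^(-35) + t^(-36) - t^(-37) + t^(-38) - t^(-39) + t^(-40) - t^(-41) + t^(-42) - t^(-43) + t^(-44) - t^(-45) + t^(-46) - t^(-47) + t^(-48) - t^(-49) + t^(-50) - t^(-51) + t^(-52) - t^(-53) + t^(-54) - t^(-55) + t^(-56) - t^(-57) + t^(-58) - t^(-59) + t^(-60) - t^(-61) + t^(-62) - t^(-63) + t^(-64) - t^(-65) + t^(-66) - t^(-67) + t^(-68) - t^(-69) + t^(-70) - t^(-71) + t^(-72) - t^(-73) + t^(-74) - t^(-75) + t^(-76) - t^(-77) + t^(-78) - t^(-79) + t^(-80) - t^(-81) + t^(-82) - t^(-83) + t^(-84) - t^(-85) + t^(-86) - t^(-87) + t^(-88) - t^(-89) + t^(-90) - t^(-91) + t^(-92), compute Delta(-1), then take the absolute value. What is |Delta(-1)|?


Step 1: The polynomial has 185 terms with alternating signs, exponents from 92 down to -92.
Step 2: Substitute t = -1. The i-th term has coefficient (-1)^i and exponent (m-i),
  so its value is (-1)^i * (-1)^(m-i) = (-1)^m = 1 for every i.
Step 3: All 185 terms equal 1, so Delta(-1) = 185 * (1) = 185
Step 4: |Delta(-1)| = 185

185


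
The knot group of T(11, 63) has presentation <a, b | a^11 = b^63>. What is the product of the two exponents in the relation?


The relation is a^11 = b^63.
Product of exponents = 11 * 63
= 693

693


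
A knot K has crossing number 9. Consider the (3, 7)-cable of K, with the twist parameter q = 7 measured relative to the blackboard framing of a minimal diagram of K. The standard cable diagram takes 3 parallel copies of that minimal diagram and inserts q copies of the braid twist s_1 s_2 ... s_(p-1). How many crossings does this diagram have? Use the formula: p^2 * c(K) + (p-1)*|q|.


Step 1: Each of the c(K) crossings of the companion diagram becomes p*p = p^2 crossings among the p parallel strands, and each of the |q| twists s_1 s_2 ... s_(p-1) adds (p-1) crossings.
  Crossings = p^2 * c(K) + (p-1)*|q|
Step 2: = 3^2 * 9 + (3-1)*7
Step 3: = 9*9 + 2*7
Step 4: = 81 + 14 = 95

95


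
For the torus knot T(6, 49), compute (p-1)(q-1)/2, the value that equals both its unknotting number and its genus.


For a torus knot T(p,q), both the unknotting number and genus equal (p-1)(q-1)/2.
= (6-1)(49-1)/2
= 5*48/2
= 240/2 = 120

120


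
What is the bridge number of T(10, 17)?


The bridge number of T(p,q) is min(p,q).
min(10, 17) = 10

10


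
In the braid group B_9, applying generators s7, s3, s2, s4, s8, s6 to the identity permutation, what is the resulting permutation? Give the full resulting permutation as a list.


Starting with identity [1, 2, 3, 4, 5, 6, 7, 8, 9].
Apply generators in sequence:
  After s7: [1, 2, 3, 4, 5, 6, 8, 7, 9]
  After s3: [1, 2, 4, 3, 5, 6, 8, 7, 9]
  After s2: [1, 4, 2, 3, 5, 6, 8, 7, 9]
  After s4: [1, 4, 2, 5, 3, 6, 8, 7, 9]
  After s8: [1, 4, 2, 5, 3, 6, 8, 9, 7]
  After s6: [1, 4, 2, 5, 3, 8, 6, 9, 7]
Final permutation: [1, 4, 2, 5, 3, 8, 6, 9, 7]

[1, 4, 2, 5, 3, 8, 6, 9, 7]


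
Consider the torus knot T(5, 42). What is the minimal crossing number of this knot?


For a torus knot T(p, q) with gcd(p,q)=1,
the crossing number is min(p*(q-1), q*(p-1)).
p*(q-1) = 5*41 = 205
q*(p-1) = 42*4 = 168
min(205, 168) = 168

168


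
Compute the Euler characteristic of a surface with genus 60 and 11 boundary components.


chi = 2 - 2g - b
= 2 - 2*60 - 11
= 2 - 120 - 11 = -129

-129


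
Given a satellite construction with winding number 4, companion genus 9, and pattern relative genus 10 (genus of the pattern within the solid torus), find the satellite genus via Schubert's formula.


Schubert: g(satellite) = g_rel(pattern) + |winding| * g(companion),
where g_rel(pattern) is the genus of the pattern relative to the solid torus.
= 10 + 4 * 9
= 10 + 36 = 46

46


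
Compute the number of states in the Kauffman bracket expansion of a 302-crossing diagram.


Each crossing contributes 2 choices (A-smoothing or B-smoothing).
Total states = 2^302 = 8148143905337944345073782753637512644205873574663745002544561797417525199053346824733589504

8148143905337944345073782753637512644205873574663745002544561797417525199053346824733589504


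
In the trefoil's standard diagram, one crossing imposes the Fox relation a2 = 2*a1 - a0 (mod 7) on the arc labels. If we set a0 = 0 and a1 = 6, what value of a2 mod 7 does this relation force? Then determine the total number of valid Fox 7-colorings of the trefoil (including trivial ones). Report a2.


Step 1: Apply the given crossing relation 2*a1 - a0 - a2 = 0 (mod 7).
  a2 = 2*a1 - a0 mod 7
  a2 = 2*6 - 0 mod 7
  a2 = 12 - 0 mod 7
  a2 = 12 mod 7 = 5
Step 2: The trefoil has determinant 3.
  Number of Fox p-colorings (p prime) is p^2 if p = 3, else p.
  Since 7 does not divide 3, only trivial (constant) colorings exist.
  (So the trial a0 = 0, a1 = 6 with a0 != a1 does NOT extend to a valid coloring of the whole trefoil: the other two crossing relations require 3*(a1 - a0) = 0 (mod 7), which fails.)
  Total colorings = 7
Step 3: a2 = 5, total Fox 7-colorings = 7

5


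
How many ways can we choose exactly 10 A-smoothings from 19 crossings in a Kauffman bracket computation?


We choose which 10 of 19 crossings get A-smoothings.
C(19, 10) = 19! / (10! * 9!)
= 92378

92378


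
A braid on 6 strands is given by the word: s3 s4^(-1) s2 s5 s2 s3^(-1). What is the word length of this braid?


The word length counts the number of generators (including inverses).
Listing each generator: s3, s4^(-1), s2, s5, s2, s3^(-1)
There are 6 generators in this braid word.

6


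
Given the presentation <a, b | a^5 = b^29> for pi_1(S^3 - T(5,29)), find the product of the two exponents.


The relation is a^5 = b^29.
Product of exponents = 5 * 29
= 145

145


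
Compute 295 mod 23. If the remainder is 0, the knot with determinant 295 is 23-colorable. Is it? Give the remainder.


Step 1: A knot is p-colorable if and only if p divides its determinant.
Step 2: Compute 295 mod 23.
295 = 12 * 23 + 19
Step 3: 295 mod 23 = 19
Step 4: The knot is 23-colorable: no

19


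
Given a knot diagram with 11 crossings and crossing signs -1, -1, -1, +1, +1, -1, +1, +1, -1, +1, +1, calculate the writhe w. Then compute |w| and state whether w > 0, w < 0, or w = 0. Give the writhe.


Step 1: Count positive crossings (+1).
Positive crossings: 6
Step 2: Count negative crossings (-1).
Negative crossings: 5
Step 3: Writhe = (positive) - (negative)
w = 6 - 5 = 1
Step 4: |w| = 1, and w is positive

1


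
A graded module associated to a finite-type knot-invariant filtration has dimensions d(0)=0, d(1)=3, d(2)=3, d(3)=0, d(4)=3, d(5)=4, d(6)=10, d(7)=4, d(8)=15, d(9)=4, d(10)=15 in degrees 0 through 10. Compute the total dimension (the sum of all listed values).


Total dimension = d(0) + d(1) + ... + d(10)
= 0 + 3 + 3 + 0 + 3 + 4 + 10 + 4 + 15 + 4 + 15
= 61

61


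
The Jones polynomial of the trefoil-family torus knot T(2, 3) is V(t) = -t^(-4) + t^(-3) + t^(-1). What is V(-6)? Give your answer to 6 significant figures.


Substituting t = -6 into V(t) = -t^(-4) + t^(-3) + t^(-1):
  (-)t^(-4) = -0.000771605
  (+)t^(-3) = -0.00462963
  (+)t^(-1) = -0.166667
Sum = (-0.000771605) + (-0.00462963) + (-0.166667)
= -0.1720679012
Rounded to 6 significant figures: -0.172068

-0.172068


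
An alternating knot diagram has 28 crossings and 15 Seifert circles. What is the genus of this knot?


For alternating knots, g = (c - s + 1)/2.
= (28 - 15 + 1)/2
= 14/2 = 7

7


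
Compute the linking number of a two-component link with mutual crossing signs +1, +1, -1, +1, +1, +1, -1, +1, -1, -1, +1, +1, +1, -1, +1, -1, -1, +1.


Step 1: Count positive crossings: 11
Step 2: Count negative crossings: 7
Step 3: Sum of signs = 11 - 7 = 4
Step 4: Linking number = sum/2 = 4/2 = 2

2


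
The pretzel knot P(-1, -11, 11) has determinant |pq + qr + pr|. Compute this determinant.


Step 1: Compute pq + qr + pr.
pq = (-1)*(-11) = 11
qr = (-11)*11 = -121
pr = (-1)*11 = -11
pq + qr + pr = 11 + (-121) + (-11) = -121
Step 2: Take absolute value.
det(P(-1,-11,11)) = |-121| = 121

121


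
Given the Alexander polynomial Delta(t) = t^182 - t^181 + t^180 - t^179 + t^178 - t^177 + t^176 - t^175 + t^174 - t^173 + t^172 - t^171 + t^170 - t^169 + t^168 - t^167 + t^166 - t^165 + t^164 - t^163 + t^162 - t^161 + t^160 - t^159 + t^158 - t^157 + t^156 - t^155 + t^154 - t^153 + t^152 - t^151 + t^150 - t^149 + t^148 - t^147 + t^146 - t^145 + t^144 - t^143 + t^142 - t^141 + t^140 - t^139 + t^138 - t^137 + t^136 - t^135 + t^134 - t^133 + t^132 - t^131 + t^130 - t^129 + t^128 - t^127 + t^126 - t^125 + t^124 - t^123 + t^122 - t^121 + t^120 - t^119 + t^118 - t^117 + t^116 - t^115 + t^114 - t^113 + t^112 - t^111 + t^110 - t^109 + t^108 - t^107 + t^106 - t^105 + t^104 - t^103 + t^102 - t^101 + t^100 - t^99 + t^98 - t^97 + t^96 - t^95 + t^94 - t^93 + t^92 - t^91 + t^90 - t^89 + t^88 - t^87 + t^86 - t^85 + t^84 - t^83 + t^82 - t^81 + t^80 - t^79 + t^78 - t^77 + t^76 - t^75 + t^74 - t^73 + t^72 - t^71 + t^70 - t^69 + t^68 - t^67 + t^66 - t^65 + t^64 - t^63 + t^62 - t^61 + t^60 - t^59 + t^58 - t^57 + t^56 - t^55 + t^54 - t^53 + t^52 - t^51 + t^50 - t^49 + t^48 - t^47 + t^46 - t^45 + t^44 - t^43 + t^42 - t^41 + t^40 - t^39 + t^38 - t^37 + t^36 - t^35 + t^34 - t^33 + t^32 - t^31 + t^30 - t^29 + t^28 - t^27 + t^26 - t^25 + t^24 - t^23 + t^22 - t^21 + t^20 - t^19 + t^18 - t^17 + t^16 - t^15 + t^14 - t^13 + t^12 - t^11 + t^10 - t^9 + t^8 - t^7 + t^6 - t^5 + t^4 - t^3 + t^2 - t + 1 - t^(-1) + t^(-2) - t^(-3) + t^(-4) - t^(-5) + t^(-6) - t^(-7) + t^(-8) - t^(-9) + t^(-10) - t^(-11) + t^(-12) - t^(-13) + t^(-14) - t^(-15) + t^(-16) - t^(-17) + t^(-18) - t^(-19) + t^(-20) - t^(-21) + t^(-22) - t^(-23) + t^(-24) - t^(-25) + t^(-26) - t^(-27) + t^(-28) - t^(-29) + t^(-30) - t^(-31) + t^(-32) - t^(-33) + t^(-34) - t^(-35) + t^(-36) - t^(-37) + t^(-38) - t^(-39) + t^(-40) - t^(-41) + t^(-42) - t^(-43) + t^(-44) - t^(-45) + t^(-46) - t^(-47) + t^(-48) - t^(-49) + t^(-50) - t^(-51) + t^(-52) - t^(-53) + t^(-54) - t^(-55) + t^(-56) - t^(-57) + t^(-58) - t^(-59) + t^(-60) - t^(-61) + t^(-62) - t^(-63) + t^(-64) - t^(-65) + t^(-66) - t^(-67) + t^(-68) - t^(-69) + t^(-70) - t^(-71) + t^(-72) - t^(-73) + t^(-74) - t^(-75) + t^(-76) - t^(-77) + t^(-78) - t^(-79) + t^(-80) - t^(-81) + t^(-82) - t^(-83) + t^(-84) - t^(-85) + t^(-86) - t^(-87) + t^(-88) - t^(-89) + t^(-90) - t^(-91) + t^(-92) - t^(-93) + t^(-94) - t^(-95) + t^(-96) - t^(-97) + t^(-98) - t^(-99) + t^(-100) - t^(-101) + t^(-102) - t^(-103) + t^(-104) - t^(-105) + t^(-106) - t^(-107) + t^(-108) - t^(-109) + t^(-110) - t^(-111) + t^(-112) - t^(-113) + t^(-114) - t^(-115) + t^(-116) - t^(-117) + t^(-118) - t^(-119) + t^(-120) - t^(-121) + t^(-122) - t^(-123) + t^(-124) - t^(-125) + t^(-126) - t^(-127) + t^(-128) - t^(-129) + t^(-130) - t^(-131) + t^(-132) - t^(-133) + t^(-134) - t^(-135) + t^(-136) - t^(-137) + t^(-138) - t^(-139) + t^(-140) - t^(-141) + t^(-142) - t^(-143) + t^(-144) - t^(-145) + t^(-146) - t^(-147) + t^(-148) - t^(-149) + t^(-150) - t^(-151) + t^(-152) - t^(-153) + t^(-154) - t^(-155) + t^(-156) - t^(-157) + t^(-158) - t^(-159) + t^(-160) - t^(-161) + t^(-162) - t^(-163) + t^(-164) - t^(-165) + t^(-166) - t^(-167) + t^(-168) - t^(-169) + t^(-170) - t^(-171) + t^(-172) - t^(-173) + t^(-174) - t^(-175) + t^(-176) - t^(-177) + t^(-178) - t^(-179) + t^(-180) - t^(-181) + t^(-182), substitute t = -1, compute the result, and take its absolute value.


Step 1: The polynomial has 365 terms with alternating signs, exponents from 182 down to -182.
Step 2: Substitute t = -1. The i-th term has coefficient (-1)^i and exponent (m-i),
  so its value is (-1)^i * (-1)^(m-i) = (-1)^m = 1 for every i.
Step 3: All 365 terms equal 1, so Delta(-1) = 365 * (1) = 365
Step 4: |Delta(-1)| = 365

365


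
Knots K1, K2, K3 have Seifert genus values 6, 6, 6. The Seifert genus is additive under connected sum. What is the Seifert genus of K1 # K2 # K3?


The Seifert genus is additive under connected sum.
Seifert genus(K1 # K2 # K3) = (6) + (6) + (6)
= 18

18


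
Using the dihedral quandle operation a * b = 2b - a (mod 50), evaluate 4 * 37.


4 * 37 = 2*37 - 4 mod 50
= 74 - 4 mod 50
= 70 mod 50 = 20

20


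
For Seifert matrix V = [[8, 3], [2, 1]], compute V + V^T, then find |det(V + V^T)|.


Step 1: Form V + V^T where V = [[8, 3], [2, 1]]
  V^T = [[8, 2], [3, 1]]
  V + V^T = [[16, 5], [5, 2]]
Step 2: det(V + V^T) = 16*2 - 5*5
  = 32 - 25 = 7
Step 3: Knot determinant = |det(V + V^T)| = |7| = 7

7


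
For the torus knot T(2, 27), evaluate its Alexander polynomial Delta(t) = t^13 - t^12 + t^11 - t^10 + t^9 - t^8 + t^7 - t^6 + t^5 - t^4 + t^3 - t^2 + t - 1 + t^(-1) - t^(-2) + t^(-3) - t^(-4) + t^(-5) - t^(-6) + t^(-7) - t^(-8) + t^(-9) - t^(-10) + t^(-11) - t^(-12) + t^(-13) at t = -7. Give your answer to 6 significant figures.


Substituting t = -7 into Delta(t) = t^13 - t^12 + t^11 - t^10 + t^9 - t^8 + t^7 - t^6 + t^5 - t^4 + t^3 - t^2 + t - 1 + t^(-1) - t^(-2) + t^(-3) - t^(-4) + t^(-5) - t^(-6) + t^(-7) - t^(-8) + t^(-9) - t^(-10) + t^(-11) - t^(-12) + t^(-13):
Term values: (-96889010407) + (-13841287201) + (-1977326743) + (-282475249) + (-40353607) + (-5764801) + (-823543) + (-117649) + (-16807) + (-2401) + (-343) + (-49) + (-7) + (-1) + (-0.142857) + (-0.0204082) + (-0.00291545) + (-0.000416493) + (-5.9499e-05) + (-8.49986e-06) + (-1.21427e-06) + (-1.73467e-07) + (-2.47809e-08) + (-3.54013e-09) + (-5.05733e-10) + (-7.22476e-11) + (-1.03211e-11)
Sum = -1.130371788e+11
Rounded to 6 significant figures: -1.13037e+11

-1.13037e+11


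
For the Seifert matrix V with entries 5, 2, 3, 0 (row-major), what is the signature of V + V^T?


Step 1: V + V^T = [[10, 5], [5, 0]]
Step 2: trace = 10, det = -25
Step 3: Discriminant = 10^2 - 4*(-25) = 200
Step 4: Eigenvalues: 12.0711, -2.07107
Step 5: Signature = (# positive eigenvalues) - (# negative eigenvalues) = 0

0


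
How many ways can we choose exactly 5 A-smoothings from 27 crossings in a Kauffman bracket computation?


We choose which 5 of 27 crossings get A-smoothings.
C(27, 5) = 27! / (5! * 22!)
= 80730

80730


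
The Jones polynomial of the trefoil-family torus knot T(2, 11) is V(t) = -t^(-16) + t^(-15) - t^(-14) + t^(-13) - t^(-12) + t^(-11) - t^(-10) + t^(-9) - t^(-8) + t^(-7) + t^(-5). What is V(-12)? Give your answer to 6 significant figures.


Substituting t = -12 into V(t) = -t^(-16) + t^(-15) - t^(-14) + t^(-13) - t^(-12) + t^(-11) - t^(-10) + t^(-9) - t^(-8) + t^(-7) + t^(-5):
  (-)t^(-16) = -5.40879e-18
  (+)t^(-15) = -6.49055e-17
  (-)t^(-14) = -7.78866e-16
  (+)t^(-13) = -9.34639e-15
  (-)t^(-12) = -1.12157e-13
  (+)t^(-11) = -1.34588e-12
  (-)t^(-10) = -1.61506e-11
  (+)t^(-9) = -1.93807e-10
  (-)t^(-8) = -2.32568e-09
  (+)t^(-7) = -2.79082e-08
  (+)t^(-5) = -4.01878e-06
Sum = (-5.40879e-18) + (-6.49055e-17) + (-7.78866e-16) + (-9.34639e-15) + (-1.12157e-13) + (-1.34588e-12) + (-1.61506e-11) + (-1.93807e-10) + (-2.32568e-09) + (-2.79082e-08) + (-4.01878e-06)
= -4.049220991e-06
Rounded to 6 significant figures: -4.04922e-06

-4.04922e-06


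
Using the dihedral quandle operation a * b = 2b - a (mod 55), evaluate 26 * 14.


26 * 14 = 2*14 - 26 mod 55
= 28 - 26 mod 55
= 2 mod 55 = 2

2


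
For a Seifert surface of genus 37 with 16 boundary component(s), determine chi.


chi = 2 - 2g - b
= 2 - 2*37 - 16
= 2 - 74 - 16 = -88

-88


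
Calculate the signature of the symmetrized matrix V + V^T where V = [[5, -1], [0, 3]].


Step 1: V + V^T = [[10, -1], [-1, 6]]
Step 2: trace = 16, det = 59
Step 3: Discriminant = 16^2 - 4*59 = 20
Step 4: Eigenvalues: 10.2361, 5.76393
Step 5: Signature = (# positive eigenvalues) - (# negative eigenvalues) = 2

2


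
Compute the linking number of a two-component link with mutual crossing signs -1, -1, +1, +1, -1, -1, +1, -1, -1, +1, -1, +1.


Step 1: Count positive crossings: 5
Step 2: Count negative crossings: 7
Step 3: Sum of signs = 5 - 7 = -2
Step 4: Linking number = sum/2 = -2/2 = -1

-1
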